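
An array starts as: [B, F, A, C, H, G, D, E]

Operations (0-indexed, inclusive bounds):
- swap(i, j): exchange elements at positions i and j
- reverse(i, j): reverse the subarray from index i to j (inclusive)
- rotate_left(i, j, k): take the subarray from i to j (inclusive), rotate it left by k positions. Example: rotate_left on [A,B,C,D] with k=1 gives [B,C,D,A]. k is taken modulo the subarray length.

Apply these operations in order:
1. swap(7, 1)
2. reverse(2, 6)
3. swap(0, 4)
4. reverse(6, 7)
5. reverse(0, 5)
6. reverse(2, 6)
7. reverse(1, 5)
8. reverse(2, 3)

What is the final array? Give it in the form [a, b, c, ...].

After 1 (swap(7, 1)): [B, E, A, C, H, G, D, F]
After 2 (reverse(2, 6)): [B, E, D, G, H, C, A, F]
After 3 (swap(0, 4)): [H, E, D, G, B, C, A, F]
After 4 (reverse(6, 7)): [H, E, D, G, B, C, F, A]
After 5 (reverse(0, 5)): [C, B, G, D, E, H, F, A]
After 6 (reverse(2, 6)): [C, B, F, H, E, D, G, A]
After 7 (reverse(1, 5)): [C, D, E, H, F, B, G, A]
After 8 (reverse(2, 3)): [C, D, H, E, F, B, G, A]

Answer: [C, D, H, E, F, B, G, A]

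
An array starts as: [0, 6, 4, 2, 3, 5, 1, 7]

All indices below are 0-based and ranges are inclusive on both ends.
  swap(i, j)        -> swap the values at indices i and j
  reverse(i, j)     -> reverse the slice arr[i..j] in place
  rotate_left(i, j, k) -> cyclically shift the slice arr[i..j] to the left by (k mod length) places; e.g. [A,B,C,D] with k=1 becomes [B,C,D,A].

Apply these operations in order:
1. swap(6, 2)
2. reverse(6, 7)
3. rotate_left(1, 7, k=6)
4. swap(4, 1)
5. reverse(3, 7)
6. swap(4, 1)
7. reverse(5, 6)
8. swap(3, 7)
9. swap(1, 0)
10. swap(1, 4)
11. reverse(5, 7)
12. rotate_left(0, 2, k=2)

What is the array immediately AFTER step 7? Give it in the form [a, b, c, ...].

After 1 (swap(6, 2)): [0, 6, 1, 2, 3, 5, 4, 7]
After 2 (reverse(6, 7)): [0, 6, 1, 2, 3, 5, 7, 4]
After 3 (rotate_left(1, 7, k=6)): [0, 4, 6, 1, 2, 3, 5, 7]
After 4 (swap(4, 1)): [0, 2, 6, 1, 4, 3, 5, 7]
After 5 (reverse(3, 7)): [0, 2, 6, 7, 5, 3, 4, 1]
After 6 (swap(4, 1)): [0, 5, 6, 7, 2, 3, 4, 1]
After 7 (reverse(5, 6)): [0, 5, 6, 7, 2, 4, 3, 1]

Answer: [0, 5, 6, 7, 2, 4, 3, 1]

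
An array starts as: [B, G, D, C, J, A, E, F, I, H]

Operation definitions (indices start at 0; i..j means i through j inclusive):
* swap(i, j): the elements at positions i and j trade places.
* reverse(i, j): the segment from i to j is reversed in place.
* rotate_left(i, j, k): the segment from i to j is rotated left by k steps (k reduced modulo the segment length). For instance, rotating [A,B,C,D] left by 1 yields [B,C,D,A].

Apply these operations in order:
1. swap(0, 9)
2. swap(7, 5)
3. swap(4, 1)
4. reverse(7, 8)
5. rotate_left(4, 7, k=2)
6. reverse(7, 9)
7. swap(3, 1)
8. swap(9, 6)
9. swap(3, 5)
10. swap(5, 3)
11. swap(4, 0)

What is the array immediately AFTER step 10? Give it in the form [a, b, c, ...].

After 1 (swap(0, 9)): [H, G, D, C, J, A, E, F, I, B]
After 2 (swap(7, 5)): [H, G, D, C, J, F, E, A, I, B]
After 3 (swap(4, 1)): [H, J, D, C, G, F, E, A, I, B]
After 4 (reverse(7, 8)): [H, J, D, C, G, F, E, I, A, B]
After 5 (rotate_left(4, 7, k=2)): [H, J, D, C, E, I, G, F, A, B]
After 6 (reverse(7, 9)): [H, J, D, C, E, I, G, B, A, F]
After 7 (swap(3, 1)): [H, C, D, J, E, I, G, B, A, F]
After 8 (swap(9, 6)): [H, C, D, J, E, I, F, B, A, G]
After 9 (swap(3, 5)): [H, C, D, I, E, J, F, B, A, G]
After 10 (swap(5, 3)): [H, C, D, J, E, I, F, B, A, G]

Answer: [H, C, D, J, E, I, F, B, A, G]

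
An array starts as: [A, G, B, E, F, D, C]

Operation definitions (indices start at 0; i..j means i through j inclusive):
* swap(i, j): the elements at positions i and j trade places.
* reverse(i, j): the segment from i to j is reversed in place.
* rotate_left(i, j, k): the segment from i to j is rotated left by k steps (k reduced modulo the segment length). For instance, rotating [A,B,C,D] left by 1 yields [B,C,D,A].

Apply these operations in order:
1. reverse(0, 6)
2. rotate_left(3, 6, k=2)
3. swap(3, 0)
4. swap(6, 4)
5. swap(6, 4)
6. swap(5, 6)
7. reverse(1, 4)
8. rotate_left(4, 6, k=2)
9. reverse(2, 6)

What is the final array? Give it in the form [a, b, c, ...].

After 1 (reverse(0, 6)): [C, D, F, E, B, G, A]
After 2 (rotate_left(3, 6, k=2)): [C, D, F, G, A, E, B]
After 3 (swap(3, 0)): [G, D, F, C, A, E, B]
After 4 (swap(6, 4)): [G, D, F, C, B, E, A]
After 5 (swap(6, 4)): [G, D, F, C, A, E, B]
After 6 (swap(5, 6)): [G, D, F, C, A, B, E]
After 7 (reverse(1, 4)): [G, A, C, F, D, B, E]
After 8 (rotate_left(4, 6, k=2)): [G, A, C, F, E, D, B]
After 9 (reverse(2, 6)): [G, A, B, D, E, F, C]

Answer: [G, A, B, D, E, F, C]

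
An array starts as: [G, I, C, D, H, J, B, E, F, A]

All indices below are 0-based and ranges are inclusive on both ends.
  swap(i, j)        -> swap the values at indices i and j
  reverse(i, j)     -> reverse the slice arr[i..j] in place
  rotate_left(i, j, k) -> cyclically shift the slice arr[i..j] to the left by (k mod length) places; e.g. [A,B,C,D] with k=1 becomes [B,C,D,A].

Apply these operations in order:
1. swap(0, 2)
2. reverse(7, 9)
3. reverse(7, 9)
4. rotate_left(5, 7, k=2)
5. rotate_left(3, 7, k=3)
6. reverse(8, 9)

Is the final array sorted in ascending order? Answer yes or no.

Answer: no

Derivation:
After 1 (swap(0, 2)): [C, I, G, D, H, J, B, E, F, A]
After 2 (reverse(7, 9)): [C, I, G, D, H, J, B, A, F, E]
After 3 (reverse(7, 9)): [C, I, G, D, H, J, B, E, F, A]
After 4 (rotate_left(5, 7, k=2)): [C, I, G, D, H, E, J, B, F, A]
After 5 (rotate_left(3, 7, k=3)): [C, I, G, J, B, D, H, E, F, A]
After 6 (reverse(8, 9)): [C, I, G, J, B, D, H, E, A, F]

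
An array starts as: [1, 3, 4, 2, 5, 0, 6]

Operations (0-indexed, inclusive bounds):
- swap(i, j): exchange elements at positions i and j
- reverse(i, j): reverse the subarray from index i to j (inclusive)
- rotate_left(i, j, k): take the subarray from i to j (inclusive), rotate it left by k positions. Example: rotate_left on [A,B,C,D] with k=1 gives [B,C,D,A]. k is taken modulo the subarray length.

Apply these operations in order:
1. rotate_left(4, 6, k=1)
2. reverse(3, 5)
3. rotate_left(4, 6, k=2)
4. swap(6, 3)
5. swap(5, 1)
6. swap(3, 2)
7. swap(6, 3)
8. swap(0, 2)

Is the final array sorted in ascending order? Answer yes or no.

Answer: no

Derivation:
After 1 (rotate_left(4, 6, k=1)): [1, 3, 4, 2, 0, 6, 5]
After 2 (reverse(3, 5)): [1, 3, 4, 6, 0, 2, 5]
After 3 (rotate_left(4, 6, k=2)): [1, 3, 4, 6, 5, 0, 2]
After 4 (swap(6, 3)): [1, 3, 4, 2, 5, 0, 6]
After 5 (swap(5, 1)): [1, 0, 4, 2, 5, 3, 6]
After 6 (swap(3, 2)): [1, 0, 2, 4, 5, 3, 6]
After 7 (swap(6, 3)): [1, 0, 2, 6, 5, 3, 4]
After 8 (swap(0, 2)): [2, 0, 1, 6, 5, 3, 4]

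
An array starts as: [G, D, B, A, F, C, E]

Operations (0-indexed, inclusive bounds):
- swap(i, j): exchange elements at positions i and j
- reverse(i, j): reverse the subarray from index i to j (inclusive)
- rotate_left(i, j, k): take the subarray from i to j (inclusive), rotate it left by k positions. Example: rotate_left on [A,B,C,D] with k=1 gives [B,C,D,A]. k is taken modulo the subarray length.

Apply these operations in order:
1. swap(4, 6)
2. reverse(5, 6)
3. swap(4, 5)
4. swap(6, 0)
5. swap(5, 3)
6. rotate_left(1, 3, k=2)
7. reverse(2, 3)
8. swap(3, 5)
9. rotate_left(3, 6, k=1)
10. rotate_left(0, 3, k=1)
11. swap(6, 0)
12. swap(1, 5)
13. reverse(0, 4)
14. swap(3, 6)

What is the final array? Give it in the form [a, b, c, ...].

Answer: [D, C, F, E, A, B, G]

Derivation:
After 1 (swap(4, 6)): [G, D, B, A, E, C, F]
After 2 (reverse(5, 6)): [G, D, B, A, E, F, C]
After 3 (swap(4, 5)): [G, D, B, A, F, E, C]
After 4 (swap(6, 0)): [C, D, B, A, F, E, G]
After 5 (swap(5, 3)): [C, D, B, E, F, A, G]
After 6 (rotate_left(1, 3, k=2)): [C, E, D, B, F, A, G]
After 7 (reverse(2, 3)): [C, E, B, D, F, A, G]
After 8 (swap(3, 5)): [C, E, B, A, F, D, G]
After 9 (rotate_left(3, 6, k=1)): [C, E, B, F, D, G, A]
After 10 (rotate_left(0, 3, k=1)): [E, B, F, C, D, G, A]
After 11 (swap(6, 0)): [A, B, F, C, D, G, E]
After 12 (swap(1, 5)): [A, G, F, C, D, B, E]
After 13 (reverse(0, 4)): [D, C, F, G, A, B, E]
After 14 (swap(3, 6)): [D, C, F, E, A, B, G]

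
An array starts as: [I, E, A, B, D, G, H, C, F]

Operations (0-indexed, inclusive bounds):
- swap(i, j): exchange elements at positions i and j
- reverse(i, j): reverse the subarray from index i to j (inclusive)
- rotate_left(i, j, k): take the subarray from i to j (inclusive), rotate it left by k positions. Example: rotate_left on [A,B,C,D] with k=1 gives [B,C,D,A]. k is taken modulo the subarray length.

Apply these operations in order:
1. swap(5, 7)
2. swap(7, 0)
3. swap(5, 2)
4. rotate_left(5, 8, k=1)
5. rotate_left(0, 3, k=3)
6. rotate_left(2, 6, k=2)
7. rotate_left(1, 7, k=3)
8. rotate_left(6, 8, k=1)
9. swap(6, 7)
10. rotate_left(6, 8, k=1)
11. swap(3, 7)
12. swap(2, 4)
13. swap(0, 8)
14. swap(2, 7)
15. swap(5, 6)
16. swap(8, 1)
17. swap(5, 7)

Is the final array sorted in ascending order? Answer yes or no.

After 1 (swap(5, 7)): [I, E, A, B, D, C, H, G, F]
After 2 (swap(7, 0)): [G, E, A, B, D, C, H, I, F]
After 3 (swap(5, 2)): [G, E, C, B, D, A, H, I, F]
After 4 (rotate_left(5, 8, k=1)): [G, E, C, B, D, H, I, F, A]
After 5 (rotate_left(0, 3, k=3)): [B, G, E, C, D, H, I, F, A]
After 6 (rotate_left(2, 6, k=2)): [B, G, D, H, I, E, C, F, A]
After 7 (rotate_left(1, 7, k=3)): [B, I, E, C, F, G, D, H, A]
After 8 (rotate_left(6, 8, k=1)): [B, I, E, C, F, G, H, A, D]
After 9 (swap(6, 7)): [B, I, E, C, F, G, A, H, D]
After 10 (rotate_left(6, 8, k=1)): [B, I, E, C, F, G, H, D, A]
After 11 (swap(3, 7)): [B, I, E, D, F, G, H, C, A]
After 12 (swap(2, 4)): [B, I, F, D, E, G, H, C, A]
After 13 (swap(0, 8)): [A, I, F, D, E, G, H, C, B]
After 14 (swap(2, 7)): [A, I, C, D, E, G, H, F, B]
After 15 (swap(5, 6)): [A, I, C, D, E, H, G, F, B]
After 16 (swap(8, 1)): [A, B, C, D, E, H, G, F, I]
After 17 (swap(5, 7)): [A, B, C, D, E, F, G, H, I]

Answer: yes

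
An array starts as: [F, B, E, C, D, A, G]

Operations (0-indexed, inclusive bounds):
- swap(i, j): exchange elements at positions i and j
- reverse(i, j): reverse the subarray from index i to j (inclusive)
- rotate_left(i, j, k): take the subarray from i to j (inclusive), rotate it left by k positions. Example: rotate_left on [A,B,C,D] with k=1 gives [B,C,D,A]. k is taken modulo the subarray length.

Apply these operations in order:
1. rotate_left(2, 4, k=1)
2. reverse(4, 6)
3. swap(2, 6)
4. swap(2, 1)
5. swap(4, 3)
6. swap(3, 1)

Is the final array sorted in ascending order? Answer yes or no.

After 1 (rotate_left(2, 4, k=1)): [F, B, C, D, E, A, G]
After 2 (reverse(4, 6)): [F, B, C, D, G, A, E]
After 3 (swap(2, 6)): [F, B, E, D, G, A, C]
After 4 (swap(2, 1)): [F, E, B, D, G, A, C]
After 5 (swap(4, 3)): [F, E, B, G, D, A, C]
After 6 (swap(3, 1)): [F, G, B, E, D, A, C]

Answer: no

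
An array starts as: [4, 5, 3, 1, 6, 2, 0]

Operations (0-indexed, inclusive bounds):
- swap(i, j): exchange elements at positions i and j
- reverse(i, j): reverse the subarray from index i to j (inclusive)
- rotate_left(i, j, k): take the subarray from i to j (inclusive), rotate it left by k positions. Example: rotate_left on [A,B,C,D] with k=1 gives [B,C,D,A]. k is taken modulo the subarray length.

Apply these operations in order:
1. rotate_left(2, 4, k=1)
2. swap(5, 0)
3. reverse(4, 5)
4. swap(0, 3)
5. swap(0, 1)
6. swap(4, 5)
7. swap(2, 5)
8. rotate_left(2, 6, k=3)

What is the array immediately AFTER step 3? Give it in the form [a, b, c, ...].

Answer: [2, 5, 1, 6, 4, 3, 0]

Derivation:
After 1 (rotate_left(2, 4, k=1)): [4, 5, 1, 6, 3, 2, 0]
After 2 (swap(5, 0)): [2, 5, 1, 6, 3, 4, 0]
After 3 (reverse(4, 5)): [2, 5, 1, 6, 4, 3, 0]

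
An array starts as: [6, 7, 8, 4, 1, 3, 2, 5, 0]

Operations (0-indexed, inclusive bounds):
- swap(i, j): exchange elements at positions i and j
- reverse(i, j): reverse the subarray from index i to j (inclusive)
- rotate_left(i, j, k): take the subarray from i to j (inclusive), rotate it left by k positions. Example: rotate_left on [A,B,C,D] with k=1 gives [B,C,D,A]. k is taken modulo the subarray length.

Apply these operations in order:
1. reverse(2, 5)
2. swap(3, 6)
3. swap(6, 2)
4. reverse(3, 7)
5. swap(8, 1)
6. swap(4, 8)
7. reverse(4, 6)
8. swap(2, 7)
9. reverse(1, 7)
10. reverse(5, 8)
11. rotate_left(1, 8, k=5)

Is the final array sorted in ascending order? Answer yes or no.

After 1 (reverse(2, 5)): [6, 7, 3, 1, 4, 8, 2, 5, 0]
After 2 (swap(3, 6)): [6, 7, 3, 2, 4, 8, 1, 5, 0]
After 3 (swap(6, 2)): [6, 7, 1, 2, 4, 8, 3, 5, 0]
After 4 (reverse(3, 7)): [6, 7, 1, 5, 3, 8, 4, 2, 0]
After 5 (swap(8, 1)): [6, 0, 1, 5, 3, 8, 4, 2, 7]
After 6 (swap(4, 8)): [6, 0, 1, 5, 7, 8, 4, 2, 3]
After 7 (reverse(4, 6)): [6, 0, 1, 5, 4, 8, 7, 2, 3]
After 8 (swap(2, 7)): [6, 0, 2, 5, 4, 8, 7, 1, 3]
After 9 (reverse(1, 7)): [6, 1, 7, 8, 4, 5, 2, 0, 3]
After 10 (reverse(5, 8)): [6, 1, 7, 8, 4, 3, 0, 2, 5]
After 11 (rotate_left(1, 8, k=5)): [6, 0, 2, 5, 1, 7, 8, 4, 3]

Answer: no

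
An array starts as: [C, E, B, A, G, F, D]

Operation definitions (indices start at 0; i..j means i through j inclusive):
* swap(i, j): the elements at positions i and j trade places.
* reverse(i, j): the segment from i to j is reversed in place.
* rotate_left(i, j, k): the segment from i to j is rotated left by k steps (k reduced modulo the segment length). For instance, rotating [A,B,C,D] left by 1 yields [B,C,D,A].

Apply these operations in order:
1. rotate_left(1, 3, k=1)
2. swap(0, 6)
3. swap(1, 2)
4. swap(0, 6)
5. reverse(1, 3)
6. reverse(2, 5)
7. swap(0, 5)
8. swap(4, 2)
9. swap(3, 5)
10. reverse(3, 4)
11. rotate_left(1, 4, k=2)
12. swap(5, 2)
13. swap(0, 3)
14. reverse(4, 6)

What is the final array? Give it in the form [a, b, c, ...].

After 1 (rotate_left(1, 3, k=1)): [C, B, A, E, G, F, D]
After 2 (swap(0, 6)): [D, B, A, E, G, F, C]
After 3 (swap(1, 2)): [D, A, B, E, G, F, C]
After 4 (swap(0, 6)): [C, A, B, E, G, F, D]
After 5 (reverse(1, 3)): [C, E, B, A, G, F, D]
After 6 (reverse(2, 5)): [C, E, F, G, A, B, D]
After 7 (swap(0, 5)): [B, E, F, G, A, C, D]
After 8 (swap(4, 2)): [B, E, A, G, F, C, D]
After 9 (swap(3, 5)): [B, E, A, C, F, G, D]
After 10 (reverse(3, 4)): [B, E, A, F, C, G, D]
After 11 (rotate_left(1, 4, k=2)): [B, F, C, E, A, G, D]
After 12 (swap(5, 2)): [B, F, G, E, A, C, D]
After 13 (swap(0, 3)): [E, F, G, B, A, C, D]
After 14 (reverse(4, 6)): [E, F, G, B, D, C, A]

Answer: [E, F, G, B, D, C, A]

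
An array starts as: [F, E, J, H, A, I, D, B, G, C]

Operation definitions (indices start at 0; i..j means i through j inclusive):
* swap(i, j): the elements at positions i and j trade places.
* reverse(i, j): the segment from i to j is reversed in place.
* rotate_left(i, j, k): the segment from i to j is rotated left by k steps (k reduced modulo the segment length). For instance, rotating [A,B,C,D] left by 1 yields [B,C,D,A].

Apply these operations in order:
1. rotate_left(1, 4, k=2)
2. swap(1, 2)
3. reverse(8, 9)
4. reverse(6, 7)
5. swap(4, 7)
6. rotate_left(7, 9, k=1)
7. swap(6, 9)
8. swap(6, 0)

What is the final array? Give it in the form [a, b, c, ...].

Answer: [J, A, H, E, D, I, F, C, G, B]

Derivation:
After 1 (rotate_left(1, 4, k=2)): [F, H, A, E, J, I, D, B, G, C]
After 2 (swap(1, 2)): [F, A, H, E, J, I, D, B, G, C]
After 3 (reverse(8, 9)): [F, A, H, E, J, I, D, B, C, G]
After 4 (reverse(6, 7)): [F, A, H, E, J, I, B, D, C, G]
After 5 (swap(4, 7)): [F, A, H, E, D, I, B, J, C, G]
After 6 (rotate_left(7, 9, k=1)): [F, A, H, E, D, I, B, C, G, J]
After 7 (swap(6, 9)): [F, A, H, E, D, I, J, C, G, B]
After 8 (swap(6, 0)): [J, A, H, E, D, I, F, C, G, B]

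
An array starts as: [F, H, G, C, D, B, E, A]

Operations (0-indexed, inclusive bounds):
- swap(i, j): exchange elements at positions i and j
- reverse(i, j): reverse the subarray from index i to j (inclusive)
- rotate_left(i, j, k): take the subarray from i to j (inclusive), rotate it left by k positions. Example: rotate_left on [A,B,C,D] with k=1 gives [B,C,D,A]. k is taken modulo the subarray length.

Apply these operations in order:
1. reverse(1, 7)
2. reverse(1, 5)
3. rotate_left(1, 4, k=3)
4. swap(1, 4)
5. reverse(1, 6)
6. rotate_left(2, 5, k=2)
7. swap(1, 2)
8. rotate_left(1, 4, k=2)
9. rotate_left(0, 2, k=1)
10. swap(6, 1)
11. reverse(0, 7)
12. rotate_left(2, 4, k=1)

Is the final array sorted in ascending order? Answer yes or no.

Answer: no

Derivation:
After 1 (reverse(1, 7)): [F, A, E, B, D, C, G, H]
After 2 (reverse(1, 5)): [F, C, D, B, E, A, G, H]
After 3 (rotate_left(1, 4, k=3)): [F, E, C, D, B, A, G, H]
After 4 (swap(1, 4)): [F, B, C, D, E, A, G, H]
After 5 (reverse(1, 6)): [F, G, A, E, D, C, B, H]
After 6 (rotate_left(2, 5, k=2)): [F, G, D, C, A, E, B, H]
After 7 (swap(1, 2)): [F, D, G, C, A, E, B, H]
After 8 (rotate_left(1, 4, k=2)): [F, C, A, D, G, E, B, H]
After 9 (rotate_left(0, 2, k=1)): [C, A, F, D, G, E, B, H]
After 10 (swap(6, 1)): [C, B, F, D, G, E, A, H]
After 11 (reverse(0, 7)): [H, A, E, G, D, F, B, C]
After 12 (rotate_left(2, 4, k=1)): [H, A, G, D, E, F, B, C]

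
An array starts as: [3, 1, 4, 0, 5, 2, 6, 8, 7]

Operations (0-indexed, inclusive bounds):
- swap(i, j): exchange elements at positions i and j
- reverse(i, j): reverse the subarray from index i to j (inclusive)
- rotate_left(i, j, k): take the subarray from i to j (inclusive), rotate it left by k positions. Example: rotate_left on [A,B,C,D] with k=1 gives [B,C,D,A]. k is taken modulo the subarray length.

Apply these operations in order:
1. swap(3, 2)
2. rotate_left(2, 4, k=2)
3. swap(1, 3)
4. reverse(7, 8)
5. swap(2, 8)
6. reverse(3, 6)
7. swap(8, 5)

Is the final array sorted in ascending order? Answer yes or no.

After 1 (swap(3, 2)): [3, 1, 0, 4, 5, 2, 6, 8, 7]
After 2 (rotate_left(2, 4, k=2)): [3, 1, 5, 0, 4, 2, 6, 8, 7]
After 3 (swap(1, 3)): [3, 0, 5, 1, 4, 2, 6, 8, 7]
After 4 (reverse(7, 8)): [3, 0, 5, 1, 4, 2, 6, 7, 8]
After 5 (swap(2, 8)): [3, 0, 8, 1, 4, 2, 6, 7, 5]
After 6 (reverse(3, 6)): [3, 0, 8, 6, 2, 4, 1, 7, 5]
After 7 (swap(8, 5)): [3, 0, 8, 6, 2, 5, 1, 7, 4]

Answer: no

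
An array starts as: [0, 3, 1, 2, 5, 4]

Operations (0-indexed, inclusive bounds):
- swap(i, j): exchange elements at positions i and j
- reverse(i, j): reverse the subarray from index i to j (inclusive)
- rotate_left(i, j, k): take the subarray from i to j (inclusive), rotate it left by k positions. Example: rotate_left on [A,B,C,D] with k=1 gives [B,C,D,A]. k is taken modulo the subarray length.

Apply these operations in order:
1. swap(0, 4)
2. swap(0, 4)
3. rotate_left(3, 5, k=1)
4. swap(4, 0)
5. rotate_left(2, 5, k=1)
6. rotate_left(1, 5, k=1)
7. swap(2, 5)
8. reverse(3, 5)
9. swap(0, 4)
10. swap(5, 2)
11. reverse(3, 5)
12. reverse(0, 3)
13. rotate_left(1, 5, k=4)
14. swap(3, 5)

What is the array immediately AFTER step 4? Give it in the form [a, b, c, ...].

After 1 (swap(0, 4)): [5, 3, 1, 2, 0, 4]
After 2 (swap(0, 4)): [0, 3, 1, 2, 5, 4]
After 3 (rotate_left(3, 5, k=1)): [0, 3, 1, 5, 4, 2]
After 4 (swap(4, 0)): [4, 3, 1, 5, 0, 2]

Answer: [4, 3, 1, 5, 0, 2]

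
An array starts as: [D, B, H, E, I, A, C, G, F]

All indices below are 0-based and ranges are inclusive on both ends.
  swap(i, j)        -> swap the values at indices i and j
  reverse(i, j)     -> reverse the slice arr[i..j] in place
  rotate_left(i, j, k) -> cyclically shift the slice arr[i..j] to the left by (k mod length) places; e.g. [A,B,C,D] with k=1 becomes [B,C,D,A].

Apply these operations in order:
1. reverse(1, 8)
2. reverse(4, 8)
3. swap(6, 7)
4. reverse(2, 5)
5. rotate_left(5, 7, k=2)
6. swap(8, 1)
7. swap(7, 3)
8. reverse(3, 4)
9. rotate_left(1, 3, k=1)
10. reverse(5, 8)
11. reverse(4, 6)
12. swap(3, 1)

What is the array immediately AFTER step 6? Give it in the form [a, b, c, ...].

Answer: [D, A, H, B, C, E, G, I, F]

Derivation:
After 1 (reverse(1, 8)): [D, F, G, C, A, I, E, H, B]
After 2 (reverse(4, 8)): [D, F, G, C, B, H, E, I, A]
After 3 (swap(6, 7)): [D, F, G, C, B, H, I, E, A]
After 4 (reverse(2, 5)): [D, F, H, B, C, G, I, E, A]
After 5 (rotate_left(5, 7, k=2)): [D, F, H, B, C, E, G, I, A]
After 6 (swap(8, 1)): [D, A, H, B, C, E, G, I, F]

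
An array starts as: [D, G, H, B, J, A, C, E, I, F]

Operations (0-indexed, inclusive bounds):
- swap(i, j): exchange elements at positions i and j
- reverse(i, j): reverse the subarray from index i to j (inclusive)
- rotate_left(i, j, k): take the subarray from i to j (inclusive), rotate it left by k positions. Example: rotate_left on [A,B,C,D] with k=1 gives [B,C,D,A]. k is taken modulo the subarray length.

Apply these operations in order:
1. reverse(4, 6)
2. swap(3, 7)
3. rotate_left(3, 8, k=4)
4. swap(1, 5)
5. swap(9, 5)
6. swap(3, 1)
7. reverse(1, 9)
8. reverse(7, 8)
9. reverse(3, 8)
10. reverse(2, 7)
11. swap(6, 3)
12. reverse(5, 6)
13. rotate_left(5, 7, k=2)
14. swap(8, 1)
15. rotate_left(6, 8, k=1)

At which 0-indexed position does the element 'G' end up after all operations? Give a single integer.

Answer: 7

Derivation:
After 1 (reverse(4, 6)): [D, G, H, B, C, A, J, E, I, F]
After 2 (swap(3, 7)): [D, G, H, E, C, A, J, B, I, F]
After 3 (rotate_left(3, 8, k=4)): [D, G, H, B, I, E, C, A, J, F]
After 4 (swap(1, 5)): [D, E, H, B, I, G, C, A, J, F]
After 5 (swap(9, 5)): [D, E, H, B, I, F, C, A, J, G]
After 6 (swap(3, 1)): [D, B, H, E, I, F, C, A, J, G]
After 7 (reverse(1, 9)): [D, G, J, A, C, F, I, E, H, B]
After 8 (reverse(7, 8)): [D, G, J, A, C, F, I, H, E, B]
After 9 (reverse(3, 8)): [D, G, J, E, H, I, F, C, A, B]
After 10 (reverse(2, 7)): [D, G, C, F, I, H, E, J, A, B]
After 11 (swap(6, 3)): [D, G, C, E, I, H, F, J, A, B]
After 12 (reverse(5, 6)): [D, G, C, E, I, F, H, J, A, B]
After 13 (rotate_left(5, 7, k=2)): [D, G, C, E, I, J, F, H, A, B]
After 14 (swap(8, 1)): [D, A, C, E, I, J, F, H, G, B]
After 15 (rotate_left(6, 8, k=1)): [D, A, C, E, I, J, H, G, F, B]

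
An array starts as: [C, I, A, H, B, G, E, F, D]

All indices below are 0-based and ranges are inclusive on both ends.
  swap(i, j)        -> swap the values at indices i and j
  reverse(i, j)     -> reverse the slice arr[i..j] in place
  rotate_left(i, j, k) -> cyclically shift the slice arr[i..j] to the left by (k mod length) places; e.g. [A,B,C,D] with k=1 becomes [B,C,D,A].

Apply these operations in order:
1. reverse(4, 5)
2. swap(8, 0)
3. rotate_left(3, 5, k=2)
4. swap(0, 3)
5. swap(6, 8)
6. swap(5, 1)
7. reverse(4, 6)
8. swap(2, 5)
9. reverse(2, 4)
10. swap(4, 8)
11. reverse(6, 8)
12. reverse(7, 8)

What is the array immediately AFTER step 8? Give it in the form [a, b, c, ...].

Answer: [B, G, I, D, C, A, H, F, E]

Derivation:
After 1 (reverse(4, 5)): [C, I, A, H, G, B, E, F, D]
After 2 (swap(8, 0)): [D, I, A, H, G, B, E, F, C]
After 3 (rotate_left(3, 5, k=2)): [D, I, A, B, H, G, E, F, C]
After 4 (swap(0, 3)): [B, I, A, D, H, G, E, F, C]
After 5 (swap(6, 8)): [B, I, A, D, H, G, C, F, E]
After 6 (swap(5, 1)): [B, G, A, D, H, I, C, F, E]
After 7 (reverse(4, 6)): [B, G, A, D, C, I, H, F, E]
After 8 (swap(2, 5)): [B, G, I, D, C, A, H, F, E]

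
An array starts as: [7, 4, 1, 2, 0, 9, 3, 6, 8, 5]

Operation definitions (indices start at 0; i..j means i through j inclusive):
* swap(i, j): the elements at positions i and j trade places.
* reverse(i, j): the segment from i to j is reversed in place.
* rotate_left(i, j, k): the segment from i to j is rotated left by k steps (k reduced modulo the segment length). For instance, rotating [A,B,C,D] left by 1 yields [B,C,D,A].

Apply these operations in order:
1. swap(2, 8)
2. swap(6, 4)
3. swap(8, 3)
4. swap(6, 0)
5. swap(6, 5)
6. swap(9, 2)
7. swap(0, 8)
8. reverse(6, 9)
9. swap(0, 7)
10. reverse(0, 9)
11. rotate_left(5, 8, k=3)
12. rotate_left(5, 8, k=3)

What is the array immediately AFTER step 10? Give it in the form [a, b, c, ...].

Answer: [9, 6, 2, 8, 7, 3, 1, 5, 4, 0]

Derivation:
After 1 (swap(2, 8)): [7, 4, 8, 2, 0, 9, 3, 6, 1, 5]
After 2 (swap(6, 4)): [7, 4, 8, 2, 3, 9, 0, 6, 1, 5]
After 3 (swap(8, 3)): [7, 4, 8, 1, 3, 9, 0, 6, 2, 5]
After 4 (swap(6, 0)): [0, 4, 8, 1, 3, 9, 7, 6, 2, 5]
After 5 (swap(6, 5)): [0, 4, 8, 1, 3, 7, 9, 6, 2, 5]
After 6 (swap(9, 2)): [0, 4, 5, 1, 3, 7, 9, 6, 2, 8]
After 7 (swap(0, 8)): [2, 4, 5, 1, 3, 7, 9, 6, 0, 8]
After 8 (reverse(6, 9)): [2, 4, 5, 1, 3, 7, 8, 0, 6, 9]
After 9 (swap(0, 7)): [0, 4, 5, 1, 3, 7, 8, 2, 6, 9]
After 10 (reverse(0, 9)): [9, 6, 2, 8, 7, 3, 1, 5, 4, 0]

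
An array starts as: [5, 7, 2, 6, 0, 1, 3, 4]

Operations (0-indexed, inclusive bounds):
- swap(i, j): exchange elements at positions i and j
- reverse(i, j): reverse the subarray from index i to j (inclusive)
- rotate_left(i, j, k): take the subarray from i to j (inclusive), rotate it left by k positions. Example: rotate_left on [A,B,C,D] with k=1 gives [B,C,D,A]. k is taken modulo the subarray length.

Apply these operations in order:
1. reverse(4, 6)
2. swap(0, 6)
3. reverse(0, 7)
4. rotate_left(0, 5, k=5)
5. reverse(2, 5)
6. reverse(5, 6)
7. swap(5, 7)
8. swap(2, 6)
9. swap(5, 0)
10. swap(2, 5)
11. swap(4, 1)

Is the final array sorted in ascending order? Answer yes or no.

Answer: yes

Derivation:
After 1 (reverse(4, 6)): [5, 7, 2, 6, 3, 1, 0, 4]
After 2 (swap(0, 6)): [0, 7, 2, 6, 3, 1, 5, 4]
After 3 (reverse(0, 7)): [4, 5, 1, 3, 6, 2, 7, 0]
After 4 (rotate_left(0, 5, k=5)): [2, 4, 5, 1, 3, 6, 7, 0]
After 5 (reverse(2, 5)): [2, 4, 6, 3, 1, 5, 7, 0]
After 6 (reverse(5, 6)): [2, 4, 6, 3, 1, 7, 5, 0]
After 7 (swap(5, 7)): [2, 4, 6, 3, 1, 0, 5, 7]
After 8 (swap(2, 6)): [2, 4, 5, 3, 1, 0, 6, 7]
After 9 (swap(5, 0)): [0, 4, 5, 3, 1, 2, 6, 7]
After 10 (swap(2, 5)): [0, 4, 2, 3, 1, 5, 6, 7]
After 11 (swap(4, 1)): [0, 1, 2, 3, 4, 5, 6, 7]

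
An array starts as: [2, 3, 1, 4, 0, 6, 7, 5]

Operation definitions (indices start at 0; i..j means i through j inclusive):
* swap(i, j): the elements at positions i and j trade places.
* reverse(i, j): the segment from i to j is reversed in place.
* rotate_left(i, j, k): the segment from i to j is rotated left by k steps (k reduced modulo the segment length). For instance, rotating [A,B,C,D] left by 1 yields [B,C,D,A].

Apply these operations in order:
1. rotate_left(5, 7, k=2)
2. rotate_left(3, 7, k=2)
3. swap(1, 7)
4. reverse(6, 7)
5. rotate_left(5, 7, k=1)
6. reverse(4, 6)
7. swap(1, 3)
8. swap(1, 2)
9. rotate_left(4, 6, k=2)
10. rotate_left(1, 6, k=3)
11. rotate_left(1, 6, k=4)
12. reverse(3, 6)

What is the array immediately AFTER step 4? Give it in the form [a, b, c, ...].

After 1 (rotate_left(5, 7, k=2)): [2, 3, 1, 4, 0, 5, 6, 7]
After 2 (rotate_left(3, 7, k=2)): [2, 3, 1, 5, 6, 7, 4, 0]
After 3 (swap(1, 7)): [2, 0, 1, 5, 6, 7, 4, 3]
After 4 (reverse(6, 7)): [2, 0, 1, 5, 6, 7, 3, 4]

Answer: [2, 0, 1, 5, 6, 7, 3, 4]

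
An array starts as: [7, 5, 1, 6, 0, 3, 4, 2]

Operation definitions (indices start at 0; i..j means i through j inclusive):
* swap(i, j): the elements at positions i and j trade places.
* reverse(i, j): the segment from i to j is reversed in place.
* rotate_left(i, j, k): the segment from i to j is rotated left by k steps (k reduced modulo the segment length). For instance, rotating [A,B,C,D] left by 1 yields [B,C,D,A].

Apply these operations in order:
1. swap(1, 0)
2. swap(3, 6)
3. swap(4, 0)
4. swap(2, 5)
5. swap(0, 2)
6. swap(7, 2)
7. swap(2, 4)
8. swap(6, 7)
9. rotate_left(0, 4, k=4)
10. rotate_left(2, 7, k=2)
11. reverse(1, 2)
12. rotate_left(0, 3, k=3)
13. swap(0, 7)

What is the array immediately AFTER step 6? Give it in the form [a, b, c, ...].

Answer: [3, 7, 2, 4, 5, 1, 6, 0]

Derivation:
After 1 (swap(1, 0)): [5, 7, 1, 6, 0, 3, 4, 2]
After 2 (swap(3, 6)): [5, 7, 1, 4, 0, 3, 6, 2]
After 3 (swap(4, 0)): [0, 7, 1, 4, 5, 3, 6, 2]
After 4 (swap(2, 5)): [0, 7, 3, 4, 5, 1, 6, 2]
After 5 (swap(0, 2)): [3, 7, 0, 4, 5, 1, 6, 2]
After 6 (swap(7, 2)): [3, 7, 2, 4, 5, 1, 6, 0]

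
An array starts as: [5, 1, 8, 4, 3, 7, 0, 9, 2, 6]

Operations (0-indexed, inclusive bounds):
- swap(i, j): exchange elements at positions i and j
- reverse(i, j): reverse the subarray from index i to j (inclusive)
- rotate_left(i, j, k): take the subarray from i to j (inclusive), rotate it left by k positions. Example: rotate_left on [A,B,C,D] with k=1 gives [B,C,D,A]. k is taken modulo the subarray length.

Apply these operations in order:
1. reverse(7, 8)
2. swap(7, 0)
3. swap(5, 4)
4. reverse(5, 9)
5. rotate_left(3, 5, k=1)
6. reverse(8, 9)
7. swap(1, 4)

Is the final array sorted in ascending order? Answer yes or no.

Answer: no

Derivation:
After 1 (reverse(7, 8)): [5, 1, 8, 4, 3, 7, 0, 2, 9, 6]
After 2 (swap(7, 0)): [2, 1, 8, 4, 3, 7, 0, 5, 9, 6]
After 3 (swap(5, 4)): [2, 1, 8, 4, 7, 3, 0, 5, 9, 6]
After 4 (reverse(5, 9)): [2, 1, 8, 4, 7, 6, 9, 5, 0, 3]
After 5 (rotate_left(3, 5, k=1)): [2, 1, 8, 7, 6, 4, 9, 5, 0, 3]
After 6 (reverse(8, 9)): [2, 1, 8, 7, 6, 4, 9, 5, 3, 0]
After 7 (swap(1, 4)): [2, 6, 8, 7, 1, 4, 9, 5, 3, 0]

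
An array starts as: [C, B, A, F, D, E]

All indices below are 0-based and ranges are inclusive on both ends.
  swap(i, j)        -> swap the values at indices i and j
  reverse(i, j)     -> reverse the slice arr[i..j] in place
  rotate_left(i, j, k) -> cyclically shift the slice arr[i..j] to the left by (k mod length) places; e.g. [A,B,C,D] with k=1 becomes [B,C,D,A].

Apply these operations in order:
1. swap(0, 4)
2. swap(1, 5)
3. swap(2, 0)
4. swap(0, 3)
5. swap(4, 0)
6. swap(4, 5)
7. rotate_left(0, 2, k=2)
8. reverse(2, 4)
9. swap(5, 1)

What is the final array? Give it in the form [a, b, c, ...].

After 1 (swap(0, 4)): [D, B, A, F, C, E]
After 2 (swap(1, 5)): [D, E, A, F, C, B]
After 3 (swap(2, 0)): [A, E, D, F, C, B]
After 4 (swap(0, 3)): [F, E, D, A, C, B]
After 5 (swap(4, 0)): [C, E, D, A, F, B]
After 6 (swap(4, 5)): [C, E, D, A, B, F]
After 7 (rotate_left(0, 2, k=2)): [D, C, E, A, B, F]
After 8 (reverse(2, 4)): [D, C, B, A, E, F]
After 9 (swap(5, 1)): [D, F, B, A, E, C]

Answer: [D, F, B, A, E, C]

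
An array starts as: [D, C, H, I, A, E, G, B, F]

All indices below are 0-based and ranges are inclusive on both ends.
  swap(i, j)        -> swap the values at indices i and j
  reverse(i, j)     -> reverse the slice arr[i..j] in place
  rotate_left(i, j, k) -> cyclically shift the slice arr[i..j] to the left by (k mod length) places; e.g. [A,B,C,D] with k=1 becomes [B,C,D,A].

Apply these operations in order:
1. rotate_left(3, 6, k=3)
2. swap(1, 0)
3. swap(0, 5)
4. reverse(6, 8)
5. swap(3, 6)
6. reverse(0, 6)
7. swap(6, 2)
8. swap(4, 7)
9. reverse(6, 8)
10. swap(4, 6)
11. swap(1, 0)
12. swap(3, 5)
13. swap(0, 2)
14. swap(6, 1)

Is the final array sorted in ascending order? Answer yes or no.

Answer: yes

Derivation:
After 1 (rotate_left(3, 6, k=3)): [D, C, H, G, I, A, E, B, F]
After 2 (swap(1, 0)): [C, D, H, G, I, A, E, B, F]
After 3 (swap(0, 5)): [A, D, H, G, I, C, E, B, F]
After 4 (reverse(6, 8)): [A, D, H, G, I, C, F, B, E]
After 5 (swap(3, 6)): [A, D, H, F, I, C, G, B, E]
After 6 (reverse(0, 6)): [G, C, I, F, H, D, A, B, E]
After 7 (swap(6, 2)): [G, C, A, F, H, D, I, B, E]
After 8 (swap(4, 7)): [G, C, A, F, B, D, I, H, E]
After 9 (reverse(6, 8)): [G, C, A, F, B, D, E, H, I]
After 10 (swap(4, 6)): [G, C, A, F, E, D, B, H, I]
After 11 (swap(1, 0)): [C, G, A, F, E, D, B, H, I]
After 12 (swap(3, 5)): [C, G, A, D, E, F, B, H, I]
After 13 (swap(0, 2)): [A, G, C, D, E, F, B, H, I]
After 14 (swap(6, 1)): [A, B, C, D, E, F, G, H, I]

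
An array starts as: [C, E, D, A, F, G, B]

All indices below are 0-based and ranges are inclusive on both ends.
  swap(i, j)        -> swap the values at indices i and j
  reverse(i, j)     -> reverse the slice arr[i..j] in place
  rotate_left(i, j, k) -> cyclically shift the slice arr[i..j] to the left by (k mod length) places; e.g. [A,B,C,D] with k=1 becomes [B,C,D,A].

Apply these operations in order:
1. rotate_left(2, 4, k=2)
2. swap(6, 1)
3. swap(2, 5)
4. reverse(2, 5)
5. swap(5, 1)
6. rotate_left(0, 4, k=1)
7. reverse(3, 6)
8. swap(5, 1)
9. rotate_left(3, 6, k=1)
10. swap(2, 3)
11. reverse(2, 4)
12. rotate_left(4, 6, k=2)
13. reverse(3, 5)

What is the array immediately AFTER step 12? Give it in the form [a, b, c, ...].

Answer: [G, C, F, A, E, B, D]

Derivation:
After 1 (rotate_left(2, 4, k=2)): [C, E, F, D, A, G, B]
After 2 (swap(6, 1)): [C, B, F, D, A, G, E]
After 3 (swap(2, 5)): [C, B, G, D, A, F, E]
After 4 (reverse(2, 5)): [C, B, F, A, D, G, E]
After 5 (swap(5, 1)): [C, G, F, A, D, B, E]
After 6 (rotate_left(0, 4, k=1)): [G, F, A, D, C, B, E]
After 7 (reverse(3, 6)): [G, F, A, E, B, C, D]
After 8 (swap(5, 1)): [G, C, A, E, B, F, D]
After 9 (rotate_left(3, 6, k=1)): [G, C, A, B, F, D, E]
After 10 (swap(2, 3)): [G, C, B, A, F, D, E]
After 11 (reverse(2, 4)): [G, C, F, A, B, D, E]
After 12 (rotate_left(4, 6, k=2)): [G, C, F, A, E, B, D]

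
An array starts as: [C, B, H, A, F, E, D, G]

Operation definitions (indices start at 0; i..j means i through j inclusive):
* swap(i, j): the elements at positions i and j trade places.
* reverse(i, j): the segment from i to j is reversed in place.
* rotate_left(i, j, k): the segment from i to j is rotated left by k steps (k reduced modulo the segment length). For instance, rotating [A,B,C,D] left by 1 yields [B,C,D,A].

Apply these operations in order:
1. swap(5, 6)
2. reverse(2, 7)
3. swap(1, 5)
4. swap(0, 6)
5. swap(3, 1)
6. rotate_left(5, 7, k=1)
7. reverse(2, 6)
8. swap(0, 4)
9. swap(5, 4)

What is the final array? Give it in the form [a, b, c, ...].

Answer: [D, E, H, C, F, A, G, B]

Derivation:
After 1 (swap(5, 6)): [C, B, H, A, F, D, E, G]
After 2 (reverse(2, 7)): [C, B, G, E, D, F, A, H]
After 3 (swap(1, 5)): [C, F, G, E, D, B, A, H]
After 4 (swap(0, 6)): [A, F, G, E, D, B, C, H]
After 5 (swap(3, 1)): [A, E, G, F, D, B, C, H]
After 6 (rotate_left(5, 7, k=1)): [A, E, G, F, D, C, H, B]
After 7 (reverse(2, 6)): [A, E, H, C, D, F, G, B]
After 8 (swap(0, 4)): [D, E, H, C, A, F, G, B]
After 9 (swap(5, 4)): [D, E, H, C, F, A, G, B]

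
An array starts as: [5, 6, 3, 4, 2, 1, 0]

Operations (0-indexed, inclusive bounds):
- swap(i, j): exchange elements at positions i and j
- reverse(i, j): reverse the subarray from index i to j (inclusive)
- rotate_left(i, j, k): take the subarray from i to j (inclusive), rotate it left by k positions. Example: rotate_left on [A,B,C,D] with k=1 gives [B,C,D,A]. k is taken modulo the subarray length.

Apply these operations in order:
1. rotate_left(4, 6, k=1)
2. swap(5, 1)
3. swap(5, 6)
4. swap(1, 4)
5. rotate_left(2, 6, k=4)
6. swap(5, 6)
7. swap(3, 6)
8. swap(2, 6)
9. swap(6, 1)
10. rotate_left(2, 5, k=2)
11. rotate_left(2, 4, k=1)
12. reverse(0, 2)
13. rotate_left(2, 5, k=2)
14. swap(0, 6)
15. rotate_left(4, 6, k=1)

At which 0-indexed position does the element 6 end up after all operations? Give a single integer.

Answer: 1

Derivation:
After 1 (rotate_left(4, 6, k=1)): [5, 6, 3, 4, 1, 0, 2]
After 2 (swap(5, 1)): [5, 0, 3, 4, 1, 6, 2]
After 3 (swap(5, 6)): [5, 0, 3, 4, 1, 2, 6]
After 4 (swap(1, 4)): [5, 1, 3, 4, 0, 2, 6]
After 5 (rotate_left(2, 6, k=4)): [5, 1, 6, 3, 4, 0, 2]
After 6 (swap(5, 6)): [5, 1, 6, 3, 4, 2, 0]
After 7 (swap(3, 6)): [5, 1, 6, 0, 4, 2, 3]
After 8 (swap(2, 6)): [5, 1, 3, 0, 4, 2, 6]
After 9 (swap(6, 1)): [5, 6, 3, 0, 4, 2, 1]
After 10 (rotate_left(2, 5, k=2)): [5, 6, 4, 2, 3, 0, 1]
After 11 (rotate_left(2, 4, k=1)): [5, 6, 2, 3, 4, 0, 1]
After 12 (reverse(0, 2)): [2, 6, 5, 3, 4, 0, 1]
After 13 (rotate_left(2, 5, k=2)): [2, 6, 4, 0, 5, 3, 1]
After 14 (swap(0, 6)): [1, 6, 4, 0, 5, 3, 2]
After 15 (rotate_left(4, 6, k=1)): [1, 6, 4, 0, 3, 2, 5]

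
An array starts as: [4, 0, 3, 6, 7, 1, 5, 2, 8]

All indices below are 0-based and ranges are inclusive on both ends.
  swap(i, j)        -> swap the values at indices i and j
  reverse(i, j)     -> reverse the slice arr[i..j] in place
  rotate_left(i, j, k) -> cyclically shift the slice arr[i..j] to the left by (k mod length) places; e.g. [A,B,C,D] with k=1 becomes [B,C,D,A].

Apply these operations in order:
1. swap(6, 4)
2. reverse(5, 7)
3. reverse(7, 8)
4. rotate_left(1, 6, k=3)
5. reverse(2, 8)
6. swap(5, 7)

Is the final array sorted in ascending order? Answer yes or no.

Answer: no

Derivation:
After 1 (swap(6, 4)): [4, 0, 3, 6, 5, 1, 7, 2, 8]
After 2 (reverse(5, 7)): [4, 0, 3, 6, 5, 2, 7, 1, 8]
After 3 (reverse(7, 8)): [4, 0, 3, 6, 5, 2, 7, 8, 1]
After 4 (rotate_left(1, 6, k=3)): [4, 5, 2, 7, 0, 3, 6, 8, 1]
After 5 (reverse(2, 8)): [4, 5, 1, 8, 6, 3, 0, 7, 2]
After 6 (swap(5, 7)): [4, 5, 1, 8, 6, 7, 0, 3, 2]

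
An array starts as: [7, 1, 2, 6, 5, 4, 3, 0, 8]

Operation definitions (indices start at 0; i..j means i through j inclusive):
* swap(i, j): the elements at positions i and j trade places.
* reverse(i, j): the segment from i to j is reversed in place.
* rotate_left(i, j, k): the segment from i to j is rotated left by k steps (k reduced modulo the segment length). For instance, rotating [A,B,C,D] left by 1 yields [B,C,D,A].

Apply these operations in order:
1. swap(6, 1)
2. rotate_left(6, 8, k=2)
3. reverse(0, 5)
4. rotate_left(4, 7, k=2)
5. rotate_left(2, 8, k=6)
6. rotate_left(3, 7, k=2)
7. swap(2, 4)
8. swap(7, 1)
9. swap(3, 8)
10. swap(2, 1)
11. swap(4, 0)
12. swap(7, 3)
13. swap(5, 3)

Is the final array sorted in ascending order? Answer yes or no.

After 1 (swap(6, 1)): [7, 3, 2, 6, 5, 4, 1, 0, 8]
After 2 (rotate_left(6, 8, k=2)): [7, 3, 2, 6, 5, 4, 8, 1, 0]
After 3 (reverse(0, 5)): [4, 5, 6, 2, 3, 7, 8, 1, 0]
After 4 (rotate_left(4, 7, k=2)): [4, 5, 6, 2, 8, 1, 3, 7, 0]
After 5 (rotate_left(2, 8, k=6)): [4, 5, 0, 6, 2, 8, 1, 3, 7]
After 6 (rotate_left(3, 7, k=2)): [4, 5, 0, 8, 1, 3, 6, 2, 7]
After 7 (swap(2, 4)): [4, 5, 1, 8, 0, 3, 6, 2, 7]
After 8 (swap(7, 1)): [4, 2, 1, 8, 0, 3, 6, 5, 7]
After 9 (swap(3, 8)): [4, 2, 1, 7, 0, 3, 6, 5, 8]
After 10 (swap(2, 1)): [4, 1, 2, 7, 0, 3, 6, 5, 8]
After 11 (swap(4, 0)): [0, 1, 2, 7, 4, 3, 6, 5, 8]
After 12 (swap(7, 3)): [0, 1, 2, 5, 4, 3, 6, 7, 8]
After 13 (swap(5, 3)): [0, 1, 2, 3, 4, 5, 6, 7, 8]

Answer: yes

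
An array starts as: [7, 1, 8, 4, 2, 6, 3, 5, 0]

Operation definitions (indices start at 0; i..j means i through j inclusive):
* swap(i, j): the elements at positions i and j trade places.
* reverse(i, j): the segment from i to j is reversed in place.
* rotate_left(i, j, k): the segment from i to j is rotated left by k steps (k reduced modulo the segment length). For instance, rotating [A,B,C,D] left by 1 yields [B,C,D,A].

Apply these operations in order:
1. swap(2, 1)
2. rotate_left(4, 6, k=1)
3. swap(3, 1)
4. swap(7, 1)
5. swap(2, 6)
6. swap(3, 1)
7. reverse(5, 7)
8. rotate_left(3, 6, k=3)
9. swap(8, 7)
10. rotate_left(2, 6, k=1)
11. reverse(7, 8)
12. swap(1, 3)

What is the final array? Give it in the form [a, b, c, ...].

After 1 (swap(2, 1)): [7, 8, 1, 4, 2, 6, 3, 5, 0]
After 2 (rotate_left(4, 6, k=1)): [7, 8, 1, 4, 6, 3, 2, 5, 0]
After 3 (swap(3, 1)): [7, 4, 1, 8, 6, 3, 2, 5, 0]
After 4 (swap(7, 1)): [7, 5, 1, 8, 6, 3, 2, 4, 0]
After 5 (swap(2, 6)): [7, 5, 2, 8, 6, 3, 1, 4, 0]
After 6 (swap(3, 1)): [7, 8, 2, 5, 6, 3, 1, 4, 0]
After 7 (reverse(5, 7)): [7, 8, 2, 5, 6, 4, 1, 3, 0]
After 8 (rotate_left(3, 6, k=3)): [7, 8, 2, 1, 5, 6, 4, 3, 0]
After 9 (swap(8, 7)): [7, 8, 2, 1, 5, 6, 4, 0, 3]
After 10 (rotate_left(2, 6, k=1)): [7, 8, 1, 5, 6, 4, 2, 0, 3]
After 11 (reverse(7, 8)): [7, 8, 1, 5, 6, 4, 2, 3, 0]
After 12 (swap(1, 3)): [7, 5, 1, 8, 6, 4, 2, 3, 0]

Answer: [7, 5, 1, 8, 6, 4, 2, 3, 0]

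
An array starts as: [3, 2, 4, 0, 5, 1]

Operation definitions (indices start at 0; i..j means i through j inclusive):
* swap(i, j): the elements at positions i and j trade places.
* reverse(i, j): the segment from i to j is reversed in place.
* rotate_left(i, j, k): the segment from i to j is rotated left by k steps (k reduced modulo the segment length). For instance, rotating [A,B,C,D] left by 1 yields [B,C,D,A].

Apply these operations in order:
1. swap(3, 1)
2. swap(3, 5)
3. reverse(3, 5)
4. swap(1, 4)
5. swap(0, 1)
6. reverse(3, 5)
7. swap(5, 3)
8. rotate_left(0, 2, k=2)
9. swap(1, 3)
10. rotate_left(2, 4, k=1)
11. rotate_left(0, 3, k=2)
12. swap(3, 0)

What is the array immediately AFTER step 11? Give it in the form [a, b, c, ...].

Answer: [5, 0, 4, 2, 3, 1]

Derivation:
After 1 (swap(3, 1)): [3, 0, 4, 2, 5, 1]
After 2 (swap(3, 5)): [3, 0, 4, 1, 5, 2]
After 3 (reverse(3, 5)): [3, 0, 4, 2, 5, 1]
After 4 (swap(1, 4)): [3, 5, 4, 2, 0, 1]
After 5 (swap(0, 1)): [5, 3, 4, 2, 0, 1]
After 6 (reverse(3, 5)): [5, 3, 4, 1, 0, 2]
After 7 (swap(5, 3)): [5, 3, 4, 2, 0, 1]
After 8 (rotate_left(0, 2, k=2)): [4, 5, 3, 2, 0, 1]
After 9 (swap(1, 3)): [4, 2, 3, 5, 0, 1]
After 10 (rotate_left(2, 4, k=1)): [4, 2, 5, 0, 3, 1]
After 11 (rotate_left(0, 3, k=2)): [5, 0, 4, 2, 3, 1]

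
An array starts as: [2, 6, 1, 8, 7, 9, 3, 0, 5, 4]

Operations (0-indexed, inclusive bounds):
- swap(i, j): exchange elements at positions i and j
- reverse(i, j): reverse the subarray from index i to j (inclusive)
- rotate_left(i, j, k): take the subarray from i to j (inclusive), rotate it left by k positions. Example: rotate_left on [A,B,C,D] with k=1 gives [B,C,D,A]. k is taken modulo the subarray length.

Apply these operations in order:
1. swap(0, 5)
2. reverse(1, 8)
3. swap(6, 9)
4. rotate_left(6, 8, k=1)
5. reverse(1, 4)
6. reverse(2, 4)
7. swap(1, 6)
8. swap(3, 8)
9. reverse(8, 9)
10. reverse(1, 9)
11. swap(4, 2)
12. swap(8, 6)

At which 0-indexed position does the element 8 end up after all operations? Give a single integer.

After 1 (swap(0, 5)): [9, 6, 1, 8, 7, 2, 3, 0, 5, 4]
After 2 (reverse(1, 8)): [9, 5, 0, 3, 2, 7, 8, 1, 6, 4]
After 3 (swap(6, 9)): [9, 5, 0, 3, 2, 7, 4, 1, 6, 8]
After 4 (rotate_left(6, 8, k=1)): [9, 5, 0, 3, 2, 7, 1, 6, 4, 8]
After 5 (reverse(1, 4)): [9, 2, 3, 0, 5, 7, 1, 6, 4, 8]
After 6 (reverse(2, 4)): [9, 2, 5, 0, 3, 7, 1, 6, 4, 8]
After 7 (swap(1, 6)): [9, 1, 5, 0, 3, 7, 2, 6, 4, 8]
After 8 (swap(3, 8)): [9, 1, 5, 4, 3, 7, 2, 6, 0, 8]
After 9 (reverse(8, 9)): [9, 1, 5, 4, 3, 7, 2, 6, 8, 0]
After 10 (reverse(1, 9)): [9, 0, 8, 6, 2, 7, 3, 4, 5, 1]
After 11 (swap(4, 2)): [9, 0, 2, 6, 8, 7, 3, 4, 5, 1]
After 12 (swap(8, 6)): [9, 0, 2, 6, 8, 7, 5, 4, 3, 1]

Answer: 4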